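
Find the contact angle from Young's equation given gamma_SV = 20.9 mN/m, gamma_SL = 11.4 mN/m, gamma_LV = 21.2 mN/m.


cos(theta) = (gamma_SV - gamma_SL) / gamma_LV
cos(theta) = (20.9 - 11.4) / 21.2
cos(theta) = 0.448113
theta = arccos(0.448113) = 63.38 degrees

63.38


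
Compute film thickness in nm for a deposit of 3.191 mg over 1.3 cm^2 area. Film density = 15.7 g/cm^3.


Convert: m = 3.191 mg = 3.1910e-06 kg, A = 1.3 cm^2 = 1.3000e-04 m^2, rho = 15.7 g/cm^3 = 15700 kg/m^3
t = m / (A * rho)
t = 3.1910e-06 / (1.3000e-04 * 15700)
t = 1.5634e-06 m = 1563.4 nm

1563.4


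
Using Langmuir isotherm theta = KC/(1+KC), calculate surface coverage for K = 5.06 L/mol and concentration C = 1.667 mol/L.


Langmuir isotherm: theta = K*C / (1 + K*C)
K*C = 5.06 * 1.667 = 8.43502
theta = 8.43502 / (1 + 8.43502) = 8.43502 / 9.43502
theta = 0.894

0.894


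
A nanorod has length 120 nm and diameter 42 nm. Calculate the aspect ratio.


Aspect ratio AR = length / diameter
AR = 120 / 42
AR = 2.86

2.86


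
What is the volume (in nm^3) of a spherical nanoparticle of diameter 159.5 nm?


Radius r = 159.5/2 = 79.75 nm
Volume V = (4/3) * pi * r^3
V = (4/3) * pi * (79.75)^3
V = 2124617.16 nm^3

2124617.16


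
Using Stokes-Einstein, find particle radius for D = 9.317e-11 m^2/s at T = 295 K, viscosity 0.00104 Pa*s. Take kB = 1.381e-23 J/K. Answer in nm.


Stokes-Einstein: R = kB*T / (6*pi*eta*D)
R = 1.381e-23 * 295 / (6 * pi * 0.00104 * 9.317e-11)
R = 2.23051e-09 m = 2.23 nm

2.23


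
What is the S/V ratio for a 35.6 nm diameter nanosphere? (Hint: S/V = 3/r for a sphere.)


Radius r = 35.6/2 = 17.8 nm
S/V = 3 / r = 3 / 17.8
S/V = 0.1685 nm^-1

0.1685


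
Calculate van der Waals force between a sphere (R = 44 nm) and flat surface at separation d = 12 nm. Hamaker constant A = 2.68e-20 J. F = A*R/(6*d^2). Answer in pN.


Convert to SI: R = 44 nm = 4.4e-08 m, d = 12 nm = 1.2e-08 m
F = A * R / (6 * d^2)
F = 2.68e-20 * 4.4e-08 / (6 * (1.2e-08)^2)
F = 1.36481e-12 N = 1.365 pN

1.365


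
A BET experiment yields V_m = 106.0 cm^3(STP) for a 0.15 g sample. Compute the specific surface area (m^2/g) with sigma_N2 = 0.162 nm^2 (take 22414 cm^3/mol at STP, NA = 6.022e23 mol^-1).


Number of moles in monolayer = V_m / 22414 = 106.0 / 22414 = 0.00472919
Number of molecules = moles * NA = 0.00472919 * 6.022e23
SA = molecules * sigma / mass
SA = (106.0 / 22414) * 6.022e23 * 0.162e-18 / 0.15
SA = 3075.7 m^2/g

3075.7


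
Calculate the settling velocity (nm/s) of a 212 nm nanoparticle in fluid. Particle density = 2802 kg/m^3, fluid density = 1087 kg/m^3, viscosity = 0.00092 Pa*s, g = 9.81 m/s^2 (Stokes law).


Radius R = 212/2 nm = 1.06e-07 m
Density difference = 2802 - 1087 = 1715 kg/m^3
v = 2 * R^2 * (rho_p - rho_f) * g / (9 * eta)
v = 2 * (1.06e-07)^2 * 1715 * 9.81 / (9 * 0.00092)
v = 4.56609e-08 m/s = 45.6609 nm/s

45.6609


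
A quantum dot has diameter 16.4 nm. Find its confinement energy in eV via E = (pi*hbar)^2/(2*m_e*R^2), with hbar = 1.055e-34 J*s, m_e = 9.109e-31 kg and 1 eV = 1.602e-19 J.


Radius R = 16.4/2 = 8.2 nm = 8.2e-09 m
E = (pi * 1.055e-34)^2 / (2 * 9.109e-31 * (8.2e-09)^2)
E(J) = 8.9676e-22
E = E(J) / 1.602e-19 = 0.0056 eV

0.0056


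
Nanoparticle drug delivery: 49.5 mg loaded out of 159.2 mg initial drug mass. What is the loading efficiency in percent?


Drug loading efficiency = (drug loaded / drug initial) * 100
DLE = 49.5 / 159.2 * 100
DLE = 0.3109 * 100
DLE = 31.09%

31.09


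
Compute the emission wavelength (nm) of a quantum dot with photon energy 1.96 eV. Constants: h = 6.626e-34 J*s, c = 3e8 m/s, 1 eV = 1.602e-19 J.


Convert energy: E = 1.96 eV = 1.96 * 1.602e-19 = 3.13992e-19 J
lambda = h*c / E = 6.626e-34 * 3e8 / 3.13992e-19
lambda = 6.33073e-07 m = 633.1 nm

633.1


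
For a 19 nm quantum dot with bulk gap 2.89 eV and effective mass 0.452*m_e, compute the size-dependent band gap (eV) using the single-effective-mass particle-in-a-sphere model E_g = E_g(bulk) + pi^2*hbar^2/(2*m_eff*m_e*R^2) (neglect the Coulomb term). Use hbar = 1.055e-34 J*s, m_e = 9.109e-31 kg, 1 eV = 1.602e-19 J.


Radius R = 19/2 nm = 9.5e-09 m
Confinement energy dE = pi^2 * hbar^2 / (2 * m_eff * m_e * R^2)
dE = pi^2 * (1.055e-34)^2 / (2 * 0.452 * 9.109e-31 * (9.5e-09)^2) J, divided by 1.602e-19 J/eV
dE = 0.0092 eV
Total band gap = E_g(bulk) + dE = 2.89 + 0.0092 = 2.8992 eV

2.8992


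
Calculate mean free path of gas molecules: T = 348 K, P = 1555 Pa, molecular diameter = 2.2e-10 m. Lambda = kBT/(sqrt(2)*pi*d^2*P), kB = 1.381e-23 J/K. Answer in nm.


Mean free path: lambda = kB*T / (sqrt(2) * pi * d^2 * P)
lambda = 1.381e-23 * 348 / (sqrt(2) * pi * (2.2e-10)^2 * 1555)
lambda = 1.43725e-05 m
lambda = 14372.5 nm

14372.5


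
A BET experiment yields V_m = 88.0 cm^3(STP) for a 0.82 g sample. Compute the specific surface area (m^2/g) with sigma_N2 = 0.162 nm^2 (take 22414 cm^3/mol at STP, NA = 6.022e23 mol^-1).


Number of moles in monolayer = V_m / 22414 = 88.0 / 22414 = 0.00392612
Number of molecules = moles * NA = 0.00392612 * 6.022e23
SA = molecules * sigma / mass
SA = (88.0 / 22414) * 6.022e23 * 0.162e-18 / 0.82
SA = 467.1 m^2/g

467.1


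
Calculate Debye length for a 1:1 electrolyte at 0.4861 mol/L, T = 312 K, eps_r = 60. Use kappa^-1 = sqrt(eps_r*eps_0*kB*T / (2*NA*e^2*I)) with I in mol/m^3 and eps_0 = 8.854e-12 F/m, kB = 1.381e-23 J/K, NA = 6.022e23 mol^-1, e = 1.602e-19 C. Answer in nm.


Ionic strength I = 0.4861 * 1^2 * 1000 = 486.1 mol/m^3
kappa^-1 = sqrt(60 * 8.854e-12 * 1.381e-23 * 312 / (2 * 6.022e23 * (1.602e-19)^2 * 486.1))
kappa^-1 = 0.39 nm

0.39


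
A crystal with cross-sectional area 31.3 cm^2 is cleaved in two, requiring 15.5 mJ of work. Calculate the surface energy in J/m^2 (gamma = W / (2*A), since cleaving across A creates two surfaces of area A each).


Convert: A = 31.3 cm^2 = 0.00313 m^2, W = 15.5 mJ = 0.0155 J
Cleaving exposes two faces of area A, so total new surface = 2*A and gamma = W / (2*A)
gamma = 0.0155 / (2 * 0.00313)
gamma = 2.476 J/m^2

2.476


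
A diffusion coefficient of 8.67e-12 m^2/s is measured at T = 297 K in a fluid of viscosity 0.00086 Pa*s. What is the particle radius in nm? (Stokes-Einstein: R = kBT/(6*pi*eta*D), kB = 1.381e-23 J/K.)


Stokes-Einstein: R = kB*T / (6*pi*eta*D)
R = 1.381e-23 * 297 / (6 * pi * 0.00086 * 8.67e-12)
R = 2.91831e-08 m = 29.18 nm

29.18


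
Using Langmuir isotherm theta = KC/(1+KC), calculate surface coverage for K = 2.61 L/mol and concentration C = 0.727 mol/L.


Langmuir isotherm: theta = K*C / (1 + K*C)
K*C = 2.61 * 0.727 = 1.89747
theta = 1.89747 / (1 + 1.89747) = 1.89747 / 2.89747
theta = 0.6549

0.6549


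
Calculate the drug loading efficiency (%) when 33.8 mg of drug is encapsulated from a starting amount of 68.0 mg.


Drug loading efficiency = (drug loaded / drug initial) * 100
DLE = 33.8 / 68.0 * 100
DLE = 0.4971 * 100
DLE = 49.71%

49.71


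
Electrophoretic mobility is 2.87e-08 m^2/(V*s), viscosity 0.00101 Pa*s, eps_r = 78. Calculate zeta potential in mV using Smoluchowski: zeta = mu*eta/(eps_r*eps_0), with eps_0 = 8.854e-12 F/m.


Smoluchowski equation: zeta = mu * eta / (eps_r * eps_0)
zeta = 2.87e-08 * 0.00101 / (78 * 8.854e-12)
zeta = 0.041973 V = 41.97 mV

41.97


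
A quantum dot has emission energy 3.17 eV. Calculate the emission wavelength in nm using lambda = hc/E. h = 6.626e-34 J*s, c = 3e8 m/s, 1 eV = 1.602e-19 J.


Convert energy: E = 3.17 eV = 3.17 * 1.602e-19 = 5.07834e-19 J
lambda = h*c / E = 6.626e-34 * 3e8 / 5.07834e-19
lambda = 3.91427e-07 m = 391.4 nm

391.4


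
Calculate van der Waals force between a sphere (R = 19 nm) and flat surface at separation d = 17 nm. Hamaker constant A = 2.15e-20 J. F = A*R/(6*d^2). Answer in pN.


Convert to SI: R = 19 nm = 1.9e-08 m, d = 17 nm = 1.7e-08 m
F = A * R / (6 * d^2)
F = 2.15e-20 * 1.9e-08 / (6 * (1.7e-08)^2)
F = 2.35582e-13 N = 0.236 pN

0.236


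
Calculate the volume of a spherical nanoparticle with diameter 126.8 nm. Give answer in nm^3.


Radius r = 126.8/2 = 63.4 nm
Volume V = (4/3) * pi * r^3
V = (4/3) * pi * (63.4)^3
V = 1067471.73 nm^3

1067471.73


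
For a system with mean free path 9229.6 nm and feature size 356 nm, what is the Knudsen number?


Knudsen number Kn = lambda / L
Kn = 9229.6 / 356
Kn = 25.9258

25.9258


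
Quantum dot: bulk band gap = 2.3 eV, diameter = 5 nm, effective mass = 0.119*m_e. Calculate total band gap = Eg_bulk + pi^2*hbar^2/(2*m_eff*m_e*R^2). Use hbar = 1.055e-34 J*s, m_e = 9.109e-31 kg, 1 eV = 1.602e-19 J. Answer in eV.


Radius R = 5/2 nm = 2.5e-09 m
Confinement energy dE = pi^2 * hbar^2 / (2 * m_eff * m_e * R^2)
dE = pi^2 * (1.055e-34)^2 / (2 * 0.119 * 9.109e-31 * (2.5e-09)^2) J, divided by 1.602e-19 J/eV
dE = 0.5061 eV
Total band gap = E_g(bulk) + dE = 2.3 + 0.5061 = 2.8061 eV

2.8061


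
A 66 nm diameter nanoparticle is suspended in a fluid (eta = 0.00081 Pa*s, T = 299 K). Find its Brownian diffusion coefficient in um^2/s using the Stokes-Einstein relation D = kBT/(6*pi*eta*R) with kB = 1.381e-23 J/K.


Radius R = 66/2 = 33 nm = 3.3e-08 m
D = kB*T / (6*pi*eta*R)
D = 1.381e-23 * 299 / (6 * pi * 0.00081 * 3.3e-08)
D = 8.1953e-12 m^2/s = 8.195 um^2/s

8.195


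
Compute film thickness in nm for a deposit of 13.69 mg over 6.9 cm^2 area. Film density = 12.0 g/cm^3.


Convert: m = 13.69 mg = 1.3690e-05 kg, A = 6.9 cm^2 = 6.9000e-04 m^2, rho = 12.0 g/cm^3 = 12000 kg/m^3
t = m / (A * rho)
t = 1.3690e-05 / (6.9000e-04 * 12000)
t = 1.6534e-06 m = 1653.4 nm

1653.4


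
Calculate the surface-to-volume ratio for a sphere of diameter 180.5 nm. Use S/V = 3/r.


Radius r = 180.5/2 = 90.25 nm
S/V = 3 / r = 3 / 90.25
S/V = 0.0332 nm^-1

0.0332


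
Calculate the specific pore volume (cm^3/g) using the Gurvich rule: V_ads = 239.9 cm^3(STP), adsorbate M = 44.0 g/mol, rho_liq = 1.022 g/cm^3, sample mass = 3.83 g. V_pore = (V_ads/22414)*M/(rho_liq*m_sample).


Moles adsorbed n = V_ads / 22414 = 239.9 / 22414 = 1.070313e-02 mol
Liquid volume V_liq = n * M / rho_liq = 1.070313e-02 * 44.0 / 1.022 = 0.46080 cm^3
Specific pore volume V_pore = V_liq / m_sample = 0.46080 / 3.83
V_pore = 0.1203 cm^3/g

0.1203


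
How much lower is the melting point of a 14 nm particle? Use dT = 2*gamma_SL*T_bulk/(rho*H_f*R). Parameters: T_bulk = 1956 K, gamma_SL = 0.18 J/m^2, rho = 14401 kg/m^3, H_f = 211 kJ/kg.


Radius R = 14/2 = 7 nm = 7e-09 m
Convert H_f = 211 kJ/kg = 211000 J/kg
dT = 2 * gamma_SL * T_bulk / (rho * H_f * R)
dT = 2 * 0.18 * 1956 / (14401 * 211000 * 7e-09)
dT = 33.1 K

33.1


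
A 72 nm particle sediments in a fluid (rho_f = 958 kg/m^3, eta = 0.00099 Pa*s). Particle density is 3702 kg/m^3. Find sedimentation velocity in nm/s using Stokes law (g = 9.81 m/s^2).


Radius R = 72/2 nm = 3.6e-08 m
Density difference = 3702 - 958 = 2744 kg/m^3
v = 2 * R^2 * (rho_p - rho_f) * g / (9 * eta)
v = 2 * (3.6e-08)^2 * 2744 * 9.81 / (9 * 0.00099)
v = 7.83088e-09 m/s = 7.8309 nm/s

7.8309


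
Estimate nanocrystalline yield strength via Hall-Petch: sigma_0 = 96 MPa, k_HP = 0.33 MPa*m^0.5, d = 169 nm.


d = 169 nm = 1.69e-07 m
sqrt(d) = 0.0004110961
Hall-Petch contribution = k / sqrt(d) = 0.33 / 0.0004110961 = 802.7 MPa
sigma = sigma_0 + k/sqrt(d) = 96 + 802.7 = 898.7 MPa

898.7


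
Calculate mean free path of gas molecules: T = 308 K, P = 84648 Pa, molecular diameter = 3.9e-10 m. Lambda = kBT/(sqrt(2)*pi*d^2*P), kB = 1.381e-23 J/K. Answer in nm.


Mean free path: lambda = kB*T / (sqrt(2) * pi * d^2 * P)
lambda = 1.381e-23 * 308 / (sqrt(2) * pi * (3.9e-10)^2 * 84648)
lambda = 7.4359e-08 m
lambda = 74.36 nm

74.36


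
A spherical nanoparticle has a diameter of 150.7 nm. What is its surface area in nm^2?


Radius r = 150.7/2 = 75.35 nm
Surface area SA = 4 * pi * r^2
SA = 4 * pi * (75.35)^2
SA = 71347.11 nm^2

71347.11


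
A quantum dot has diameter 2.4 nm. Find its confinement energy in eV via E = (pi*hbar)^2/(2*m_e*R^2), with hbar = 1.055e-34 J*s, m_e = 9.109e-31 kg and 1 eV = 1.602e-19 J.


Radius R = 2.4/2 = 1.2 nm = 1.2e-09 m
E = (pi * 1.055e-34)^2 / (2 * 9.109e-31 * (1.2e-09)^2)
E(J) = 4.18737e-20
E = E(J) / 1.602e-19 = 0.2614 eV

0.2614


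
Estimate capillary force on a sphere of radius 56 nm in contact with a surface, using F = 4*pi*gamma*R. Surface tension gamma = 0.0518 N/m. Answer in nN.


Convert radius: R = 56 nm = 5.6e-08 m
F = 4 * pi * gamma * R
F = 4 * pi * 0.0518 * 5.6e-08
F = 3.64525e-08 N = 36.4525 nN

36.4525


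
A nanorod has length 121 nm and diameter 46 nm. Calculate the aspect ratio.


Aspect ratio AR = length / diameter
AR = 121 / 46
AR = 2.63

2.63


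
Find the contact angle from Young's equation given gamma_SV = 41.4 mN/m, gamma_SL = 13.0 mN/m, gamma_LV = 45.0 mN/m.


cos(theta) = (gamma_SV - gamma_SL) / gamma_LV
cos(theta) = (41.4 - 13.0) / 45.0
cos(theta) = 0.631111
theta = arccos(0.631111) = 50.87 degrees

50.87


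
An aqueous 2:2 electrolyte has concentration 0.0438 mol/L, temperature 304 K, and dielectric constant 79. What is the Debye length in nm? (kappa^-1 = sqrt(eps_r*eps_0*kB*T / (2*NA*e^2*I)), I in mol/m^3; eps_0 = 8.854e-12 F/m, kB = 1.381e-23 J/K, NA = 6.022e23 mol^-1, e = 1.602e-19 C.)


Ionic strength I = 0.0438 * 2^2 * 1000 = 175.2 mol/m^3
kappa^-1 = sqrt(79 * 8.854e-12 * 1.381e-23 * 304 / (2 * 6.022e23 * (1.602e-19)^2 * 175.2))
kappa^-1 = 0.736 nm

0.736


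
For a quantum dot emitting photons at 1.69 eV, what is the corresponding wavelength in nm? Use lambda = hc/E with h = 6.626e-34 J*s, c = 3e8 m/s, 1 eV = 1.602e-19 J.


Convert energy: E = 1.69 eV = 1.69 * 1.602e-19 = 2.70738e-19 J
lambda = h*c / E = 6.626e-34 * 3e8 / 2.70738e-19
lambda = 7.34215e-07 m = 734.2 nm

734.2


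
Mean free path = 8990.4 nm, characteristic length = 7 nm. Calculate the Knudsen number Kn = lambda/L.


Knudsen number Kn = lambda / L
Kn = 8990.4 / 7
Kn = 1284.3429

1284.3429


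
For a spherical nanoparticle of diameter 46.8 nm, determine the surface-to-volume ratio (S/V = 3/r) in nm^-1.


Radius r = 46.8/2 = 23.4 nm
S/V = 3 / r = 3 / 23.4
S/V = 0.1282 nm^-1

0.1282


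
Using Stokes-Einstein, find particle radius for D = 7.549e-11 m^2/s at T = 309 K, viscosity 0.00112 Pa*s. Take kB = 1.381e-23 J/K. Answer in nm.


Stokes-Einstein: R = kB*T / (6*pi*eta*D)
R = 1.381e-23 * 309 / (6 * pi * 0.00112 * 7.549e-11)
R = 2.67759e-09 m = 2.68 nm

2.68


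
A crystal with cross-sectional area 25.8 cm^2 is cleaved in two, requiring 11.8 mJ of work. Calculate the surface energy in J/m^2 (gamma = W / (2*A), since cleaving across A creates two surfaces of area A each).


Convert: A = 25.8 cm^2 = 0.00258 m^2, W = 11.8 mJ = 0.0118 J
Cleaving exposes two faces of area A, so total new surface = 2*A and gamma = W / (2*A)
gamma = 0.0118 / (2 * 0.00258)
gamma = 2.287 J/m^2

2.287


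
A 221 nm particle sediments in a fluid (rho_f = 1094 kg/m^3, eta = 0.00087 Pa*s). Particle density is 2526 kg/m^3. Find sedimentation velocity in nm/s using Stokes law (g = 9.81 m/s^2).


Radius R = 221/2 nm = 1.105e-07 m
Density difference = 2526 - 1094 = 1432 kg/m^3
v = 2 * R^2 * (rho_p - rho_f) * g / (9 * eta)
v = 2 * (1.105e-07)^2 * 1432 * 9.81 / (9 * 0.00087)
v = 4.38132e-08 m/s = 43.8132 nm/s

43.8132


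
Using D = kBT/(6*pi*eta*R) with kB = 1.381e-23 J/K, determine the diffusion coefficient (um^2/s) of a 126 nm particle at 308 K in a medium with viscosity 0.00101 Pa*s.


Radius R = 126/2 = 63 nm = 6.3e-08 m
D = kB*T / (6*pi*eta*R)
D = 1.381e-23 * 308 / (6 * pi * 0.00101 * 6.3e-08)
D = 3.54635e-12 m^2/s = 3.546 um^2/s

3.546


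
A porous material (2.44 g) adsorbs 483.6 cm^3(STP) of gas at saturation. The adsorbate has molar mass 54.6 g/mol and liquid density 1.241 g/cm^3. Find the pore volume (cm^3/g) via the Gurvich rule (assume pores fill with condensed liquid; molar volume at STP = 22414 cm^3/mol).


Moles adsorbed n = V_ads / 22414 = 483.6 / 22414 = 2.157580e-02 mol
Liquid volume V_liq = n * M / rho_liq = 2.157580e-02 * 54.6 / 1.241 = 0.94927 cm^3
Specific pore volume V_pore = V_liq / m_sample = 0.94927 / 2.44
V_pore = 0.389 cm^3/g

0.389


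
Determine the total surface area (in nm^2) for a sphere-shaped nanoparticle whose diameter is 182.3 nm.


Radius r = 182.3/2 = 91.15 nm
Surface area SA = 4 * pi * r^2
SA = 4 * pi * (91.15)^2
SA = 104405.46 nm^2

104405.46


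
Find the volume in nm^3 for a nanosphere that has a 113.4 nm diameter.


Radius r = 113.4/2 = 56.7 nm
Volume V = (4/3) * pi * r^3
V = (4/3) * pi * (56.7)^3
V = 763550.54 nm^3

763550.54


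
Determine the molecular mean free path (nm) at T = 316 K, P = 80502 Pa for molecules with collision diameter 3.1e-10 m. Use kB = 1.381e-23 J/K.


Mean free path: lambda = kB*T / (sqrt(2) * pi * d^2 * P)
lambda = 1.381e-23 * 316 / (sqrt(2) * pi * (3.1e-10)^2 * 80502)
lambda = 1.26966e-07 m
lambda = 126.97 nm

126.97


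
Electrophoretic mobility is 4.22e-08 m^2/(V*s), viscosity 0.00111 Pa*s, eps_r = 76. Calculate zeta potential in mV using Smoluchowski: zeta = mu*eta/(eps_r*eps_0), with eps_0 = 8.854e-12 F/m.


Smoluchowski equation: zeta = mu * eta / (eps_r * eps_0)
zeta = 4.22e-08 * 0.00111 / (76 * 8.854e-12)
zeta = 0.069612 V = 69.61 mV

69.61


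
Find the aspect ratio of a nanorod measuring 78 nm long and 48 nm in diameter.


Aspect ratio AR = length / diameter
AR = 78 / 48
AR = 1.62

1.62


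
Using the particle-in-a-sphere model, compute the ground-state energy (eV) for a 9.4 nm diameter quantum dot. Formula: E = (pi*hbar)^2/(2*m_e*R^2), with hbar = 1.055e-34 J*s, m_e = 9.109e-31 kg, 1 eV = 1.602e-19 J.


Radius R = 9.4/2 = 4.7 nm = 4.7e-09 m
E = (pi * 1.055e-34)^2 / (2 * 9.109e-31 * (4.7e-09)^2)
E(J) = 2.72966e-21
E = E(J) / 1.602e-19 = 0.017 eV

0.017


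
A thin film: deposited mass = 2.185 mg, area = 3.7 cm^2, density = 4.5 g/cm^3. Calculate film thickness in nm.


Convert: m = 2.185 mg = 2.1850e-06 kg, A = 3.7 cm^2 = 3.7000e-04 m^2, rho = 4.5 g/cm^3 = 4500 kg/m^3
t = m / (A * rho)
t = 2.1850e-06 / (3.7000e-04 * 4500)
t = 1.3123e-06 m = 1312.3 nm

1312.3


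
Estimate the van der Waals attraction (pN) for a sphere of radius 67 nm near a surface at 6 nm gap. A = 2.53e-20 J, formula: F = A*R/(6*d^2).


Convert to SI: R = 67 nm = 6.7e-08 m, d = 6 nm = 6e-09 m
F = A * R / (6 * d^2)
F = 2.53e-20 * 6.7e-08 / (6 * (6e-09)^2)
F = 7.84769e-12 N = 7.848 pN

7.848


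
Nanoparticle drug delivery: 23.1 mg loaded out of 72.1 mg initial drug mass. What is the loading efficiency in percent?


Drug loading efficiency = (drug loaded / drug initial) * 100
DLE = 23.1 / 72.1 * 100
DLE = 0.3204 * 100
DLE = 32.04%

32.04


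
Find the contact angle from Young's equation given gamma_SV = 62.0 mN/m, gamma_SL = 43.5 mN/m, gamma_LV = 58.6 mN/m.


cos(theta) = (gamma_SV - gamma_SL) / gamma_LV
cos(theta) = (62.0 - 43.5) / 58.6
cos(theta) = 0.3157
theta = arccos(0.3157) = 71.6 degrees

71.6


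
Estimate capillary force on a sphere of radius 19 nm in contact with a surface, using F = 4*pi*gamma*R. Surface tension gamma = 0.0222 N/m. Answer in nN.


Convert radius: R = 19 nm = 1.9e-08 m
F = 4 * pi * gamma * R
F = 4 * pi * 0.0222 * 1.9e-08
F = 5.3005e-09 N = 5.3005 nN

5.3005


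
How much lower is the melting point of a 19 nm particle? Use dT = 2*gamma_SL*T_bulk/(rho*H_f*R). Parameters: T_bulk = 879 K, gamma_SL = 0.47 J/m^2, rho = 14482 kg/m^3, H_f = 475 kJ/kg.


Radius R = 19/2 = 9.5 nm = 9.5e-09 m
Convert H_f = 475 kJ/kg = 475000 J/kg
dT = 2 * gamma_SL * T_bulk / (rho * H_f * R)
dT = 2 * 0.47 * 879 / (14482 * 475000 * 9.5e-09)
dT = 12.6 K

12.6


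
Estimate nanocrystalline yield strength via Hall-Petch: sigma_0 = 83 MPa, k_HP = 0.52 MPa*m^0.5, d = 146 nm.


d = 146 nm = 1.46e-07 m
sqrt(d) = 0.0003820995
Hall-Petch contribution = k / sqrt(d) = 0.52 / 0.0003820995 = 1360.9 MPa
sigma = sigma_0 + k/sqrt(d) = 83 + 1360.9 = 1443.9 MPa

1443.9


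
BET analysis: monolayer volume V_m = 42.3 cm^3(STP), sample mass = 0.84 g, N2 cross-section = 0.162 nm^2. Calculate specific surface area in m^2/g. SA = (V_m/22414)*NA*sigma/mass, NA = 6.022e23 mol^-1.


Number of moles in monolayer = V_m / 22414 = 42.3 / 22414 = 0.00188721
Number of molecules = moles * NA = 0.00188721 * 6.022e23
SA = molecules * sigma / mass
SA = (42.3 / 22414) * 6.022e23 * 0.162e-18 / 0.84
SA = 219.2 m^2/g

219.2


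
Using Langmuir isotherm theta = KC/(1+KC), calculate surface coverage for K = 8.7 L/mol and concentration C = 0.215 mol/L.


Langmuir isotherm: theta = K*C / (1 + K*C)
K*C = 8.7 * 0.215 = 1.8705
theta = 1.8705 / (1 + 1.8705) = 1.8705 / 2.8705
theta = 0.6516

0.6516


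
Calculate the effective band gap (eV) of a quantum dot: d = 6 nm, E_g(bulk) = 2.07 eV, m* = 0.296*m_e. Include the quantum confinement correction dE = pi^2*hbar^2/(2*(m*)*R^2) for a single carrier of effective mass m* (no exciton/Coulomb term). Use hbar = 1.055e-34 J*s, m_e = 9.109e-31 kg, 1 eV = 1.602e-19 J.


Radius R = 6/2 nm = 3e-09 m
Confinement energy dE = pi^2 * hbar^2 / (2 * m_eff * m_e * R^2)
dE = pi^2 * (1.055e-34)^2 / (2 * 0.296 * 9.109e-31 * (3e-09)^2) J, divided by 1.602e-19 J/eV
dE = 0.1413 eV
Total band gap = E_g(bulk) + dE = 2.07 + 0.1413 = 2.2113 eV

2.2113


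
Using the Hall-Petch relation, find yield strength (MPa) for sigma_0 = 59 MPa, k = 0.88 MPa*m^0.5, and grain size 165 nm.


d = 165 nm = 1.65e-07 m
sqrt(d) = 0.0004062019
Hall-Petch contribution = k / sqrt(d) = 0.88 / 0.0004062019 = 2166.4 MPa
sigma = sigma_0 + k/sqrt(d) = 59 + 2166.4 = 2225.4 MPa

2225.4


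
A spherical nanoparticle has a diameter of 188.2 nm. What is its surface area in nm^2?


Radius r = 188.2/2 = 94.1 nm
Surface area SA = 4 * pi * r^2
SA = 4 * pi * (94.1)^2
SA = 111272.82 nm^2

111272.82


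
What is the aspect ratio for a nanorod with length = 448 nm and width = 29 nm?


Aspect ratio AR = length / diameter
AR = 448 / 29
AR = 15.45

15.45


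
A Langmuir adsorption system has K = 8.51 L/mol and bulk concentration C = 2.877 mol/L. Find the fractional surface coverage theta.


Langmuir isotherm: theta = K*C / (1 + K*C)
K*C = 8.51 * 2.877 = 24.48327
theta = 24.48327 / (1 + 24.48327) = 24.48327 / 25.48327
theta = 0.9608

0.9608


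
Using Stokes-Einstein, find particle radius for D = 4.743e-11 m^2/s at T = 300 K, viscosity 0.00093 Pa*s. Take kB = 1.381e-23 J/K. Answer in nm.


Stokes-Einstein: R = kB*T / (6*pi*eta*D)
R = 1.381e-23 * 300 / (6 * pi * 0.00093 * 4.743e-11)
R = 4.98285e-09 m = 4.98 nm

4.98


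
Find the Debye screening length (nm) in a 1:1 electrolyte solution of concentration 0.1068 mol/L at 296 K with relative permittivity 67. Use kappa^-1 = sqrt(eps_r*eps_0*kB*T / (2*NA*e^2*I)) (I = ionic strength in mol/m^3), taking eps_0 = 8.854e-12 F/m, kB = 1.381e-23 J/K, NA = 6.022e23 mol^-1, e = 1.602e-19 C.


Ionic strength I = 0.1068 * 1^2 * 1000 = 106.8 mol/m^3
kappa^-1 = sqrt(67 * 8.854e-12 * 1.381e-23 * 296 / (2 * 6.022e23 * (1.602e-19)^2 * 106.8))
kappa^-1 = 0.857 nm

0.857


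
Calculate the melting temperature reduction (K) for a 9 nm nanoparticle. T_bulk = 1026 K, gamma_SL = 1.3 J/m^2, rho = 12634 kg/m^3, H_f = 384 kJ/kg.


Radius R = 9/2 = 4.5 nm = 4.5e-09 m
Convert H_f = 384 kJ/kg = 384000 J/kg
dT = 2 * gamma_SL * T_bulk / (rho * H_f * R)
dT = 2 * 1.3 * 1026 / (12634 * 384000 * 4.5e-09)
dT = 122.2 K

122.2


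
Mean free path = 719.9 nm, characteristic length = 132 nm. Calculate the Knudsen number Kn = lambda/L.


Knudsen number Kn = lambda / L
Kn = 719.9 / 132
Kn = 5.4538

5.4538


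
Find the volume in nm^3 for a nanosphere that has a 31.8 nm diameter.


Radius r = 31.8/2 = 15.9 nm
Volume V = (4/3) * pi * r^3
V = (4/3) * pi * (15.9)^3
V = 16837.59 nm^3

16837.59


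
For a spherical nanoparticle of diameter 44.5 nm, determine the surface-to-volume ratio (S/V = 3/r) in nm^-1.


Radius r = 44.5/2 = 22.25 nm
S/V = 3 / r = 3 / 22.25
S/V = 0.1348 nm^-1

0.1348


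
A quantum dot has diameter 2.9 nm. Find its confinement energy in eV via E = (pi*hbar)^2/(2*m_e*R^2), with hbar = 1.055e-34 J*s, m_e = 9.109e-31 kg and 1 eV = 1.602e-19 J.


Radius R = 2.9/2 = 1.45 nm = 1.45e-09 m
E = (pi * 1.055e-34)^2 / (2 * 9.109e-31 * (1.45e-09)^2)
E(J) = 2.86793e-20
E = E(J) / 1.602e-19 = 0.179 eV

0.179


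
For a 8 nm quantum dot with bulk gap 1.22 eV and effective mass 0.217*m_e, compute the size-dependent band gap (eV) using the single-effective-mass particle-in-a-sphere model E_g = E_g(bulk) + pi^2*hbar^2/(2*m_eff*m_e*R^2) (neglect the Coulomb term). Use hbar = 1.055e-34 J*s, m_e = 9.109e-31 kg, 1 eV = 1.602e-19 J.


Radius R = 8/2 nm = 4e-09 m
Confinement energy dE = pi^2 * hbar^2 / (2 * m_eff * m_e * R^2)
dE = pi^2 * (1.055e-34)^2 / (2 * 0.217 * 9.109e-31 * (4e-09)^2) J, divided by 1.602e-19 J/eV
dE = 0.1084 eV
Total band gap = E_g(bulk) + dE = 1.22 + 0.1084 = 1.3284 eV

1.3284


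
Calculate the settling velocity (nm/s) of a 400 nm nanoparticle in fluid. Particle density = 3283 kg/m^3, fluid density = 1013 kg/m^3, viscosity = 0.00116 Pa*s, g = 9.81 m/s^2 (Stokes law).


Radius R = 400/2 nm = 2e-07 m
Density difference = 3283 - 1013 = 2270 kg/m^3
v = 2 * R^2 * (rho_p - rho_f) * g / (9 * eta)
v = 2 * (2e-07)^2 * 2270 * 9.81 / (9 * 0.00116)
v = 1.70641e-07 m/s = 170.6414 nm/s

170.6414


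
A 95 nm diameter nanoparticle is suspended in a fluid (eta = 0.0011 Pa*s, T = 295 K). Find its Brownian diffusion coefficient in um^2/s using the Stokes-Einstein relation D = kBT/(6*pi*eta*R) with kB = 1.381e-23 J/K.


Radius R = 95/2 = 47.5 nm = 4.75e-08 m
D = kB*T / (6*pi*eta*R)
D = 1.381e-23 * 295 / (6 * pi * 0.0011 * 4.75e-08)
D = 4.13645e-12 m^2/s = 4.136 um^2/s

4.136


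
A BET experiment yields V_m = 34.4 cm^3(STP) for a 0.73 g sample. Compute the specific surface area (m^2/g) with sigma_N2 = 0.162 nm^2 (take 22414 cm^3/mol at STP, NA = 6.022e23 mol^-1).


Number of moles in monolayer = V_m / 22414 = 34.4 / 22414 = 0.00153476
Number of molecules = moles * NA = 0.00153476 * 6.022e23
SA = molecules * sigma / mass
SA = (34.4 / 22414) * 6.022e23 * 0.162e-18 / 0.73
SA = 205.1 m^2/g

205.1


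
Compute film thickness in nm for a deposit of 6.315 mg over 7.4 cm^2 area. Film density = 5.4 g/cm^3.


Convert: m = 6.315 mg = 6.3150e-06 kg, A = 7.4 cm^2 = 7.4000e-04 m^2, rho = 5.4 g/cm^3 = 5400 kg/m^3
t = m / (A * rho)
t = 6.3150e-06 / (7.4000e-04 * 5400)
t = 1.5803e-06 m = 1580.3 nm

1580.3


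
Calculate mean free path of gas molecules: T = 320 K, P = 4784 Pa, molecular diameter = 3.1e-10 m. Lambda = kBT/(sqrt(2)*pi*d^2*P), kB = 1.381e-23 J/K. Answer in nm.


Mean free path: lambda = kB*T / (sqrt(2) * pi * d^2 * P)
lambda = 1.381e-23 * 320 / (sqrt(2) * pi * (3.1e-10)^2 * 4784)
lambda = 2.16354e-06 m
lambda = 2163.54 nm

2163.54


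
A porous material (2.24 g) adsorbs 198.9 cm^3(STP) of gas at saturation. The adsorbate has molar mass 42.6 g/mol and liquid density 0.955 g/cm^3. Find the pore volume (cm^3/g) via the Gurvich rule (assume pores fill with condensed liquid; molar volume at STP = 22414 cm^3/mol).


Moles adsorbed n = V_ads / 22414 = 198.9 / 22414 = 8.873918e-03 mol
Liquid volume V_liq = n * M / rho_liq = 8.873918e-03 * 42.6 / 0.955 = 0.39584 cm^3
Specific pore volume V_pore = V_liq / m_sample = 0.39584 / 2.24
V_pore = 0.1767 cm^3/g

0.1767


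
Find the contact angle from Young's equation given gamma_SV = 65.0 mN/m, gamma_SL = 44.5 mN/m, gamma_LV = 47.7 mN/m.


cos(theta) = (gamma_SV - gamma_SL) / gamma_LV
cos(theta) = (65.0 - 44.5) / 47.7
cos(theta) = 0.429769
theta = arccos(0.429769) = 64.55 degrees

64.55


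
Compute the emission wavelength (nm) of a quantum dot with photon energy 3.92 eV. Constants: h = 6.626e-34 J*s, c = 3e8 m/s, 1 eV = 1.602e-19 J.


Convert energy: E = 3.92 eV = 3.92 * 1.602e-19 = 6.27984e-19 J
lambda = h*c / E = 6.626e-34 * 3e8 / 6.27984e-19
lambda = 3.16537e-07 m = 316.5 nm

316.5


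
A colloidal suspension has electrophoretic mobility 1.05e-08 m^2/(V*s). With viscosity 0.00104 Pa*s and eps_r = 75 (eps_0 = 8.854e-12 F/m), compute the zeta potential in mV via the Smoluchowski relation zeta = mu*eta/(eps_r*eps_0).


Smoluchowski equation: zeta = mu * eta / (eps_r * eps_0)
zeta = 1.05e-08 * 0.00104 / (75 * 8.854e-12)
zeta = 0.016445 V = 16.44 mV

16.44


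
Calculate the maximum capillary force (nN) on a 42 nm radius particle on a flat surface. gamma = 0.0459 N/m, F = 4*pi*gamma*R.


Convert radius: R = 42 nm = 4.2e-08 m
F = 4 * pi * gamma * R
F = 4 * pi * 0.0459 * 4.2e-08
F = 2.42254e-08 N = 24.2254 nN

24.2254


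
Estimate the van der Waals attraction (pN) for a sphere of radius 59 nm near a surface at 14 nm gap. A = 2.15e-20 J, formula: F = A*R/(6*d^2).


Convert to SI: R = 59 nm = 5.9e-08 m, d = 14 nm = 1.4e-08 m
F = A * R / (6 * d^2)
F = 2.15e-20 * 5.9e-08 / (6 * (1.4e-08)^2)
F = 1.07866e-12 N = 1.079 pN

1.079


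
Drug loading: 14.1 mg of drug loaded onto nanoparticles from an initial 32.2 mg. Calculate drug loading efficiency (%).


Drug loading efficiency = (drug loaded / drug initial) * 100
DLE = 14.1 / 32.2 * 100
DLE = 0.4379 * 100
DLE = 43.79%

43.79


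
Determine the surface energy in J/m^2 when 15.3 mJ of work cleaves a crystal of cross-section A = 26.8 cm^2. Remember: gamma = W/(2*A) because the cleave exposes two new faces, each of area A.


Convert: A = 26.8 cm^2 = 0.00268 m^2, W = 15.3 mJ = 0.0153 J
Cleaving exposes two faces of area A, so total new surface = 2*A and gamma = W / (2*A)
gamma = 0.0153 / (2 * 0.00268)
gamma = 2.854 J/m^2

2.854


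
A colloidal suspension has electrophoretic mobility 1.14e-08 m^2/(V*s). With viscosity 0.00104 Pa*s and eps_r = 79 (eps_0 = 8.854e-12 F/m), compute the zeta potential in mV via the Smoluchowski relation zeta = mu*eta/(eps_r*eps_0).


Smoluchowski equation: zeta = mu * eta / (eps_r * eps_0)
zeta = 1.14e-08 * 0.00104 / (79 * 8.854e-12)
zeta = 0.01695 V = 16.95 mV

16.95


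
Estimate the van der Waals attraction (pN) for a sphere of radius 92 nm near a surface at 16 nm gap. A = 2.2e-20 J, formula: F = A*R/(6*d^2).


Convert to SI: R = 92 nm = 9.2e-08 m, d = 16 nm = 1.6e-08 m
F = A * R / (6 * d^2)
F = 2.2e-20 * 9.2e-08 / (6 * (1.6e-08)^2)
F = 1.31771e-12 N = 1.318 pN

1.318


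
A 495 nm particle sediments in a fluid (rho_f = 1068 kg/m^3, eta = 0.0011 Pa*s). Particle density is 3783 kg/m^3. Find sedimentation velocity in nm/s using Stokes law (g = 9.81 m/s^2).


Radius R = 495/2 nm = 2.475e-07 m
Density difference = 3783 - 1068 = 2715 kg/m^3
v = 2 * R^2 * (rho_p - rho_f) * g / (9 * eta)
v = 2 * (2.475e-07)^2 * 2715 * 9.81 / (9 * 0.0011)
v = 3.29598e-07 m/s = 329.5976 nm/s

329.5976


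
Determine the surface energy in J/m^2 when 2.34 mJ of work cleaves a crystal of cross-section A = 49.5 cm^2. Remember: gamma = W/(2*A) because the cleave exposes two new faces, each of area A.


Convert: A = 49.5 cm^2 = 0.00495 m^2, W = 2.34 mJ = 0.00234 J
Cleaving exposes two faces of area A, so total new surface = 2*A and gamma = W / (2*A)
gamma = 0.00234 / (2 * 0.00495)
gamma = 0.236 J/m^2

0.236


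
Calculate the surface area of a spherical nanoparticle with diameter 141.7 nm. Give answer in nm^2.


Radius r = 141.7/2 = 70.85 nm
Surface area SA = 4 * pi * r^2
SA = 4 * pi * (70.85)^2
SA = 63079.69 nm^2

63079.69


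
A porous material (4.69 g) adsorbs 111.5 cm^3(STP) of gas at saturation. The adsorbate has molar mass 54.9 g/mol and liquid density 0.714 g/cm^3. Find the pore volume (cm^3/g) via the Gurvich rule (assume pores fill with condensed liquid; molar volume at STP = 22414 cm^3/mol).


Moles adsorbed n = V_ads / 22414 = 111.5 / 22414 = 4.974569e-03 mol
Liquid volume V_liq = n * M / rho_liq = 4.974569e-03 * 54.9 / 0.714 = 0.38250 cm^3
Specific pore volume V_pore = V_liq / m_sample = 0.38250 / 4.69
V_pore = 0.0816 cm^3/g

0.0816


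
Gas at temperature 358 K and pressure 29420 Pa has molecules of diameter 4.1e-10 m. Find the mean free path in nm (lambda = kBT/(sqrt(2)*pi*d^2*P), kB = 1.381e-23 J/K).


Mean free path: lambda = kB*T / (sqrt(2) * pi * d^2 * P)
lambda = 1.381e-23 * 358 / (sqrt(2) * pi * (4.1e-10)^2 * 29420)
lambda = 2.2501e-07 m
lambda = 225.01 nm

225.01


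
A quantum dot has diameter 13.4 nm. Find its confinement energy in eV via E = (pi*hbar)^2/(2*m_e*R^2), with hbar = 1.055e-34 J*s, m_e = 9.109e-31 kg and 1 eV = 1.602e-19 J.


Radius R = 13.4/2 = 6.7 nm = 6.7e-09 m
E = (pi * 1.055e-34)^2 / (2 * 9.109e-31 * (6.7e-09)^2)
E(J) = 1.34324e-21
E = E(J) / 1.602e-19 = 0.0084 eV

0.0084


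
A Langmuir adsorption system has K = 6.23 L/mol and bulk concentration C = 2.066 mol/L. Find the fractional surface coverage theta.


Langmuir isotherm: theta = K*C / (1 + K*C)
K*C = 6.23 * 2.066 = 12.87118
theta = 12.87118 / (1 + 12.87118) = 12.87118 / 13.87118
theta = 0.9279

0.9279


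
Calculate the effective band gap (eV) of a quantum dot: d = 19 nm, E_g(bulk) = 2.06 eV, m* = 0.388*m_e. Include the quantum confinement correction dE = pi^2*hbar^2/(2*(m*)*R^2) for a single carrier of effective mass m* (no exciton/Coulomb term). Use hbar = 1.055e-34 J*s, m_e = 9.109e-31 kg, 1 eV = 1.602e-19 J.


Radius R = 19/2 nm = 9.5e-09 m
Confinement energy dE = pi^2 * hbar^2 / (2 * m_eff * m_e * R^2)
dE = pi^2 * (1.055e-34)^2 / (2 * 0.388 * 9.109e-31 * (9.5e-09)^2) J, divided by 1.602e-19 J/eV
dE = 0.0107 eV
Total band gap = E_g(bulk) + dE = 2.06 + 0.0107 = 2.0707 eV

2.0707


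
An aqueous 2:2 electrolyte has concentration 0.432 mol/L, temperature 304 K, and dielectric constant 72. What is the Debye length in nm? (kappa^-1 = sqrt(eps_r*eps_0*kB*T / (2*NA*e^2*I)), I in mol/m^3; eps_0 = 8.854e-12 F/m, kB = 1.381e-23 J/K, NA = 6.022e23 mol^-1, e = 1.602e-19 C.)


Ionic strength I = 0.432 * 2^2 * 1000 = 1728 mol/m^3
kappa^-1 = sqrt(72 * 8.854e-12 * 1.381e-23 * 304 / (2 * 6.022e23 * (1.602e-19)^2 * 1728))
kappa^-1 = 0.224 nm

0.224


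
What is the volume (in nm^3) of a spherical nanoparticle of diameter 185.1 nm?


Radius r = 185.1/2 = 92.55 nm
Volume V = (4/3) * pi * r^3
V = (4/3) * pi * (92.55)^3
V = 3320610.05 nm^3

3320610.05


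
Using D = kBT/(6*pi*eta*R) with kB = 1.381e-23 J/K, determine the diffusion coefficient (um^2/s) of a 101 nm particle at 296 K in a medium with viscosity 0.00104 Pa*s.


Radius R = 101/2 = 50.5 nm = 5.05e-08 m
D = kB*T / (6*pi*eta*R)
D = 1.381e-23 * 296 / (6 * pi * 0.00104 * 5.05e-08)
D = 4.12914e-12 m^2/s = 4.129 um^2/s

4.129


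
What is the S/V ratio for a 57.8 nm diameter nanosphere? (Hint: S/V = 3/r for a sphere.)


Radius r = 57.8/2 = 28.9 nm
S/V = 3 / r = 3 / 28.9
S/V = 0.1038 nm^-1

0.1038


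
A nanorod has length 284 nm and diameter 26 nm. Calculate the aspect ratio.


Aspect ratio AR = length / diameter
AR = 284 / 26
AR = 10.92

10.92


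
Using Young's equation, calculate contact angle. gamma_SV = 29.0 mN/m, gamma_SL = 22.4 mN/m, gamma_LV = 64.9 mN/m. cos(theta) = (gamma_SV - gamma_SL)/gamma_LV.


cos(theta) = (gamma_SV - gamma_SL) / gamma_LV
cos(theta) = (29.0 - 22.4) / 64.9
cos(theta) = 0.101695
theta = arccos(0.101695) = 84.16 degrees

84.16


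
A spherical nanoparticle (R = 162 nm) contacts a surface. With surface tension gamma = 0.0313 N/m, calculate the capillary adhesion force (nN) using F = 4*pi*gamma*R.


Convert radius: R = 162 nm = 1.62e-07 m
F = 4 * pi * gamma * R
F = 4 * pi * 0.0313 * 1.62e-07
F = 6.3719e-08 N = 63.719 nN

63.719


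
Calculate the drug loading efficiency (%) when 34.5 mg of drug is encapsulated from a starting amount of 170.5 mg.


Drug loading efficiency = (drug loaded / drug initial) * 100
DLE = 34.5 / 170.5 * 100
DLE = 0.2023 * 100
DLE = 20.23%

20.23


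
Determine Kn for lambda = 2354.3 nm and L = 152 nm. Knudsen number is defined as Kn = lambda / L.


Knudsen number Kn = lambda / L
Kn = 2354.3 / 152
Kn = 15.4888

15.4888


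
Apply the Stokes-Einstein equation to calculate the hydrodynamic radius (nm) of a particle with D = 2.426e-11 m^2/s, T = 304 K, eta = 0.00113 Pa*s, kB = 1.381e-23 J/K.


Stokes-Einstein: R = kB*T / (6*pi*eta*D)
R = 1.381e-23 * 304 / (6 * pi * 0.00113 * 2.426e-11)
R = 8.1245e-09 m = 8.12 nm

8.12


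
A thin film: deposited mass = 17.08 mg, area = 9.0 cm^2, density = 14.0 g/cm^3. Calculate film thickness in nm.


Convert: m = 17.08 mg = 1.7080e-05 kg, A = 9.0 cm^2 = 9.0000e-04 m^2, rho = 14.0 g/cm^3 = 14000 kg/m^3
t = m / (A * rho)
t = 1.7080e-05 / (9.0000e-04 * 14000)
t = 1.3556e-06 m = 1355.6 nm

1355.6


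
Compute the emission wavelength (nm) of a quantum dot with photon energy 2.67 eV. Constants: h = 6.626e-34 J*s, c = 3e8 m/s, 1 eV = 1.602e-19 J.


Convert energy: E = 2.67 eV = 2.67 * 1.602e-19 = 4.27734e-19 J
lambda = h*c / E = 6.626e-34 * 3e8 / 4.27734e-19
lambda = 4.64728e-07 m = 464.7 nm

464.7


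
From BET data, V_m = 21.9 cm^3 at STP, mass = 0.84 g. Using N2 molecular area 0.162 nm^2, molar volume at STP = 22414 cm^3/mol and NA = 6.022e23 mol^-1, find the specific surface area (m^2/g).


Number of moles in monolayer = V_m / 22414 = 21.9 / 22414 = 0.00097707
Number of molecules = moles * NA = 0.00097707 * 6.022e23
SA = molecules * sigma / mass
SA = (21.9 / 22414) * 6.022e23 * 0.162e-18 / 0.84
SA = 113.5 m^2/g

113.5


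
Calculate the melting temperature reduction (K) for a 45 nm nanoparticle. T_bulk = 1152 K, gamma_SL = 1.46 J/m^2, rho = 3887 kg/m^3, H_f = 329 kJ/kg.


Radius R = 45/2 = 22.5 nm = 2.25e-08 m
Convert H_f = 329 kJ/kg = 329000 J/kg
dT = 2 * gamma_SL * T_bulk / (rho * H_f * R)
dT = 2 * 1.46 * 1152 / (3887 * 329000 * 2.25e-08)
dT = 116.9 K

116.9


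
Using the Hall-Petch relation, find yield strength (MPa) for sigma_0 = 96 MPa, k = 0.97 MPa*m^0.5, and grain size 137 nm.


d = 137 nm = 1.37e-07 m
sqrt(d) = 0.0003701351
Hall-Petch contribution = k / sqrt(d) = 0.97 / 0.0003701351 = 2620.7 MPa
sigma = sigma_0 + k/sqrt(d) = 96 + 2620.7 = 2716.7 MPa

2716.7


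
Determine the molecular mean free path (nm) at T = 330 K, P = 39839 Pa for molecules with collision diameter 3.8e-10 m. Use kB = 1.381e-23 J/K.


Mean free path: lambda = kB*T / (sqrt(2) * pi * d^2 * P)
lambda = 1.381e-23 * 330 / (sqrt(2) * pi * (3.8e-10)^2 * 39839)
lambda = 1.78306e-07 m
lambda = 178.31 nm

178.31


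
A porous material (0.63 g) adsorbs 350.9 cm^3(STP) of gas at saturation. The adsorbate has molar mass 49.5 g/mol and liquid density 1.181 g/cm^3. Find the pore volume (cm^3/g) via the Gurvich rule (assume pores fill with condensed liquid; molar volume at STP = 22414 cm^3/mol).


Moles adsorbed n = V_ads / 22414 = 350.9 / 22414 = 1.565539e-02 mol
Liquid volume V_liq = n * M / rho_liq = 1.565539e-02 * 49.5 / 1.181 = 0.65617 cm^3
Specific pore volume V_pore = V_liq / m_sample = 0.65617 / 0.63
V_pore = 1.0415 cm^3/g

1.0415


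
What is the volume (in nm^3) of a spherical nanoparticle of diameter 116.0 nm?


Radius r = 116.0/2 = 58 nm
Volume V = (4/3) * pi * r^3
V = (4/3) * pi * (58)^3
V = 817283.23 nm^3

817283.23


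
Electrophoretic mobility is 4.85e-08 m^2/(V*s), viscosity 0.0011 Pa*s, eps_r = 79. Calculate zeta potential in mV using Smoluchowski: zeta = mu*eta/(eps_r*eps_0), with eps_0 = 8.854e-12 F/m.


Smoluchowski equation: zeta = mu * eta / (eps_r * eps_0)
zeta = 4.85e-08 * 0.0011 / (79 * 8.854e-12)
zeta = 0.076272 V = 76.27 mV

76.27


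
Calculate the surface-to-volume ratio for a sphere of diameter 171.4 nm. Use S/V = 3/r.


Radius r = 171.4/2 = 85.7 nm
S/V = 3 / r = 3 / 85.7
S/V = 0.035 nm^-1

0.035


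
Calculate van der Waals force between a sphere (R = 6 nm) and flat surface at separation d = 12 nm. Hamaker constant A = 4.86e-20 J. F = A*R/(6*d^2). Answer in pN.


Convert to SI: R = 6 nm = 6e-09 m, d = 12 nm = 1.2e-08 m
F = A * R / (6 * d^2)
F = 4.86e-20 * 6e-09 / (6 * (1.2e-08)^2)
F = 3.375e-13 N = 0.337 pN

0.337


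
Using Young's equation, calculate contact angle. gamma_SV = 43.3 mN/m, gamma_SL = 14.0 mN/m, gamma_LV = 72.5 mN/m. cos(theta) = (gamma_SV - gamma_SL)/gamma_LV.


cos(theta) = (gamma_SV - gamma_SL) / gamma_LV
cos(theta) = (43.3 - 14.0) / 72.5
cos(theta) = 0.404138
theta = arccos(0.404138) = 66.16 degrees

66.16
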